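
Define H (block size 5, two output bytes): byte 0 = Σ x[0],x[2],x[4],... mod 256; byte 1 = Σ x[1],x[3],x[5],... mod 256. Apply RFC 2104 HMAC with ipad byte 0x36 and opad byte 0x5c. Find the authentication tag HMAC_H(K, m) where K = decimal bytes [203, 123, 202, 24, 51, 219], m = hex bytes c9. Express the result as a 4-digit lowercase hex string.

Key decimal bytes [203, 123, 202, 24, 51, 219] = cb 7b ca 18 33 db is 6 bytes > B = 5, so hash it first: H(key) = c8 6e, then zero-pad to 5 bytes: K' = c8 6e 00 00 00.
K' ⊕ ipad = fe 58 36 36 36.  K' ⊕ opad = 94 32 5c 5c 5c.
Inner input = (K'⊕ipad) ∥ m = fe 58 36 36 36 ∥ c9.
Inner hash: even-index sum = 362 mod 256 = 106; odd-index sum = 343 mod 256 = 87 → 6a 57.
Outer input = (K'⊕opad) ∥ inner = 94 32 5c 5c 5c ∥ 6a 57.
Outer hash (tag): even-index sum = 419 mod 256 = 163; odd-index sum = 248 mod 256 = 248 → a3 f8.

a3f8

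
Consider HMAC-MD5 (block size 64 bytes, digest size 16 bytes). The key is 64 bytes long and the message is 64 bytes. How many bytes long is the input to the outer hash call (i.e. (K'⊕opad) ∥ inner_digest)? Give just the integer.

Key is 64 ≤ 64 bytes, zero-padded: |K'| = 64.
Outer input = (K'⊕opad) ∥ H(inner) → 64 + 16 = 80 bytes.

80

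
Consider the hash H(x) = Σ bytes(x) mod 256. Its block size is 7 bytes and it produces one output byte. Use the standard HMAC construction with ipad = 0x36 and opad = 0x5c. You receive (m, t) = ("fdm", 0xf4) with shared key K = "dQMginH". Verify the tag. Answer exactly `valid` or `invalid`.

invalid

Key "dQMginH" = 64 51 4d 67 69 6e 48 is exactly B = 7 bytes: K' = 64 51 4d 67 69 6e 48.
K' ⊕ ipad = 52 67 7b 51 5f 58 7e; K' ⊕ opad = 38 0d 11 3b 35 32 14.
Inner hash: sum = 82+103+123+81+95+88+126+102+100+109 = 1009; mod 256 = 241 → f1.
Outer hash (recomputed tag): sum = 56+13+17+59+53+50+20+241 = 509; mod 256 = 253 → fd.
Recomputed tag = fd; claimed = f4 → mismatch.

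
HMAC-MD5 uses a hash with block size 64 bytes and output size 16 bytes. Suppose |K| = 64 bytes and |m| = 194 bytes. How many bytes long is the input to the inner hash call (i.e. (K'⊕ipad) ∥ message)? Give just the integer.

258

Key is 64 ≤ 64 bytes, zero-padded: |K'| = 64.
Inner input = (K'⊕ipad) ∥ m → 64 + 194 = 258 bytes.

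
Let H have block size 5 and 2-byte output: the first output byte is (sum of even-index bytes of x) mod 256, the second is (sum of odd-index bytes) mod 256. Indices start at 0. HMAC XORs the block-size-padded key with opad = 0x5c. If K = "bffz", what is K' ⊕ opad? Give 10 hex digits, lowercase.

3e3a3a265c

Key "bffz" = 62 66 66 7a is 4 bytes ≤ B = 5; zero-pad to 5 bytes: K' = 62 66 66 7a 00.
XOR each byte with 0x5c: 62⊕5c=3e, 66⊕5c=3a, 66⊕5c=3a, 7a⊕5c=26, 00⊕5c=5c.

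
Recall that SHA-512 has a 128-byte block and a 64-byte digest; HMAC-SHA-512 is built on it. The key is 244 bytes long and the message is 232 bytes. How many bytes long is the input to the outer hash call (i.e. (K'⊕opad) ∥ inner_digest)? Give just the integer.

192

Key is 244 > 128 bytes, so it is hashed to 64 bytes then zero-padded to 128: |K'| = 128.
Outer input = (K'⊕opad) ∥ H(inner) → 128 + 64 = 192 bytes.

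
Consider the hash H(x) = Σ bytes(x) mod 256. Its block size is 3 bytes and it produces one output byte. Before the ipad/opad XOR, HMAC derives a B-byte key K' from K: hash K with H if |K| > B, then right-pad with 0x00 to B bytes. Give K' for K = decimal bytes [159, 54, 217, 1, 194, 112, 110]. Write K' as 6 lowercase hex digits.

4f0000

|K| = 7 > B = 3, so first hash the key.
H(K): sum = 159+54+217+1+194+112+110 = 847; mod 256 = 79 → 4f.
Zero-pad H(K) = 4f to 3 bytes: K' = 4f 00 00.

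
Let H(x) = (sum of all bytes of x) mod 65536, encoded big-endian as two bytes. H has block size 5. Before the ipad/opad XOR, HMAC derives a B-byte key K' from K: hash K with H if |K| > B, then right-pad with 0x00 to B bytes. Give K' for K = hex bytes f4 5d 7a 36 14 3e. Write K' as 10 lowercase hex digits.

0253000000

|K| = 6 > B = 5, so first hash the key.
H(K): sum = 244+93+122+54+20+62 = 595 → 02 53.
Zero-pad H(K) = 02 53 to 5 bytes: K' = 02 53 00 00 00.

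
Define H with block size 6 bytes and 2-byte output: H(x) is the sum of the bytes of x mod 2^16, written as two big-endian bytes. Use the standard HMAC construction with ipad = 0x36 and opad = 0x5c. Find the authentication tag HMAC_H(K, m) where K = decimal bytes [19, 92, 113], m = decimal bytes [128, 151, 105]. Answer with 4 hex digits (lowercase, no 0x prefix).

028a

Key decimal bytes [19, 92, 113] = 13 5c 71 is 3 bytes ≤ B = 6; zero-pad to 6 bytes: K' = 13 5c 71 00 00 00.
K' ⊕ ipad = 25 6a 47 36 36 36.  K' ⊕ opad = 4f 00 2d 5c 5c 5c.
Inner input = (K'⊕ipad) ∥ m = 25 6a 47 36 36 36 ∥ 80 97 69.
Inner hash: sum = 37+106+71+54+54+54+128+151+105 = 760 → 02 f8.
Outer input = (K'⊕opad) ∥ inner = 4f 00 2d 5c 5c 5c ∥ 02 f8.
Outer hash (tag): sum = 79+0+45+92+92+92+2+248 = 650 → 02 8a.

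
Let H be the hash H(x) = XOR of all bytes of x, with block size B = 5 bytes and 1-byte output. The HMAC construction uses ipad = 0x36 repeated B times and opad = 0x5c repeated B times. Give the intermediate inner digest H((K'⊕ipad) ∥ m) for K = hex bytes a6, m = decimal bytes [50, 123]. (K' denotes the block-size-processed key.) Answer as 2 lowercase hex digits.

Key hex bytes a6 is 1 byte ≤ B = 5; zero-pad to 5 bytes: K' = a6 00 00 00 00.
K' ⊕ ipad = 90 36 36 36 36.
Inner input = 90 36 36 36 36 ∥ 32 7b.
Inner hash: XOR 90⊕36⊕36⊕36⊕36⊕32⊕7b = d9.

d9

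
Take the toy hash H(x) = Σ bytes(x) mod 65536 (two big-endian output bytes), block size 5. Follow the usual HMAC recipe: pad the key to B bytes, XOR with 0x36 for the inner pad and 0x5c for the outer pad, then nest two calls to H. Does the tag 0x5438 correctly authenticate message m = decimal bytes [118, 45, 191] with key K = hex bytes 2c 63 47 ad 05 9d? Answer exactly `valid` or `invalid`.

Key hex bytes 2c 63 47 ad 05 9d is 6 bytes > B = 5, so hash it first: H(key) = 02 25, then zero-pad to 5 bytes: K' = 02 25 00 00 00.
K' ⊕ ipad = 34 13 36 36 36; K' ⊕ opad = 5e 79 5c 5c 5c.
Inner hash: sum = 52+19+54+54+54+118+45+191 = 587 → 02 4b.
Outer hash (recomputed tag): sum = 94+121+92+92+92+2+75 = 568 → 02 38.
Recomputed tag = 0238; claimed = 5438 → mismatch.

invalid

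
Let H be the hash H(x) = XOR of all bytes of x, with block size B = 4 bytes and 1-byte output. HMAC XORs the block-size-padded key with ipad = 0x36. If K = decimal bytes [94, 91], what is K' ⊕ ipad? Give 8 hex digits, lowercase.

686d3636

Key decimal bytes [94, 91] = 5e 5b is 2 bytes ≤ B = 4; zero-pad to 4 bytes: K' = 5e 5b 00 00.
XOR each byte with 0x36: 5e⊕36=68, 5b⊕36=6d, 00⊕36=36, 00⊕36=36.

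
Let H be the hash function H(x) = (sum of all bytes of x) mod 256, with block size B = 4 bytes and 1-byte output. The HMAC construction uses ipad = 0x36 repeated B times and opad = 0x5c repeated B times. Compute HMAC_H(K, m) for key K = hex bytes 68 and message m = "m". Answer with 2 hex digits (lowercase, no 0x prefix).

Key hex bytes 68 is 1 byte ≤ B = 4; zero-pad to 4 bytes: K' = 68 00 00 00.
K' ⊕ ipad = 5e 36 36 36.  K' ⊕ opad = 34 5c 5c 5c.
Inner input = (K'⊕ipad) ∥ m = 5e 36 36 36 ∥ 6d.
Inner hash: sum = 94+54+54+54+109 = 365; mod 256 = 109 → 6d.
Outer input = (K'⊕opad) ∥ inner = 34 5c 5c 5c ∥ 6d.
Outer hash (tag): sum = 52+92+92+92+109 = 437; mod 256 = 181 → b5.

b5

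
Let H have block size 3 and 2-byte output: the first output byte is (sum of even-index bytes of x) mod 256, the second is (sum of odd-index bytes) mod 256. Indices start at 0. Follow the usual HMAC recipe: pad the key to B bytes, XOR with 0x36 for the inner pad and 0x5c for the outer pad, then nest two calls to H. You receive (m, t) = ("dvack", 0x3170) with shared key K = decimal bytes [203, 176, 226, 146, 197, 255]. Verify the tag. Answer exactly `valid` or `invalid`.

Key decimal bytes [203, 176, 226, 146, 197, 255] = cb b0 e2 92 c5 ff is 6 bytes > B = 3, so hash it first: H(key) = 72 41, then zero-pad to 3 bytes: K' = 72 41 00.
K' ⊕ ipad = 44 77 36; K' ⊕ opad = 2e 1d 5c.
Inner hash: even-index sum = 339 mod 256 = 83; odd-index sum = 423 mod 256 = 167 → 53 a7.
Outer hash (recomputed tag): even-index sum = 305 mod 256 = 49; odd-index sum = 112 mod 256 = 112 → 31 70.
Recomputed tag = 3170; claimed = 3170 → match.

valid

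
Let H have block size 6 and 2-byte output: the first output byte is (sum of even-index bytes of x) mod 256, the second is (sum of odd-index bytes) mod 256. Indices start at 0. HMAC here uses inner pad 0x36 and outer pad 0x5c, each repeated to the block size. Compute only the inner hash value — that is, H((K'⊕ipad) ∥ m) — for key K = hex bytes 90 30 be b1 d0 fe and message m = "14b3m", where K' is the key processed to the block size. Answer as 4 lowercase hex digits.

Key hex bytes 90 30 be b1 d0 fe is exactly B = 6 bytes: K' = 90 30 be b1 d0 fe.
K' ⊕ ipad = a6 06 88 87 e6 c8.
Inner input = a6 06 88 87 e6 c8 ∥ 31 34 62 33 6d.
Inner hash: even-index sum = 788 mod 256 = 20; odd-index sum = 444 mod 256 = 188 → 14 bc.

14bc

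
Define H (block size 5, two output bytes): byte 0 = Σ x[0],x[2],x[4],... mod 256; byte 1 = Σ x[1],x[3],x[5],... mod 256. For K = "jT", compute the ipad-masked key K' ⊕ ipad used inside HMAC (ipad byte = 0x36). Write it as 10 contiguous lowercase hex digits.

5c62363636

Key "jT" = 6a 54 is 2 bytes ≤ B = 5; zero-pad to 5 bytes: K' = 6a 54 00 00 00.
XOR each byte with 0x36: 6a⊕36=5c, 54⊕36=62, 00⊕36=36, 00⊕36=36, 00⊕36=36.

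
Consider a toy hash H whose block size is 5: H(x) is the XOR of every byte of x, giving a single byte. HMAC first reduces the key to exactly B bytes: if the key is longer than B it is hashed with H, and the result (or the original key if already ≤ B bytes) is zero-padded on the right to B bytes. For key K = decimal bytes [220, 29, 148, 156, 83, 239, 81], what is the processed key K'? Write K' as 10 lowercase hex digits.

2400000000

|K| = 7 > B = 5, so first hash the key.
H(K): XOR dc⊕1d⊕94⊕9c⊕53⊕ef⊕51 = 24.
Zero-pad H(K) = 24 to 5 bytes: K' = 24 00 00 00 00.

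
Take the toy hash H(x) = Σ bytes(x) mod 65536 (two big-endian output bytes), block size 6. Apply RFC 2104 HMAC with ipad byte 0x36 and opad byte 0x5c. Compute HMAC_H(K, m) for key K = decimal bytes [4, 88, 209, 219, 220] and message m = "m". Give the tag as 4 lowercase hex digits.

Key decimal bytes [4, 88, 209, 219, 220] = 04 58 d1 db dc is 5 bytes ≤ B = 6; zero-pad to 6 bytes: K' = 04 58 d1 db dc 00.
K' ⊕ ipad = 32 6e e7 ed ea 36.  K' ⊕ opad = 58 04 8d 87 80 5c.
Inner input = (K'⊕ipad) ∥ m = 32 6e e7 ed ea 36 ∥ 6d.
Inner hash: sum = 50+110+231+237+234+54+109 = 1025 → 04 01.
Outer input = (K'⊕opad) ∥ inner = 58 04 8d 87 80 5c ∥ 04 01.
Outer hash (tag): sum = 88+4+141+135+128+92+4+1 = 593 → 02 51.

0251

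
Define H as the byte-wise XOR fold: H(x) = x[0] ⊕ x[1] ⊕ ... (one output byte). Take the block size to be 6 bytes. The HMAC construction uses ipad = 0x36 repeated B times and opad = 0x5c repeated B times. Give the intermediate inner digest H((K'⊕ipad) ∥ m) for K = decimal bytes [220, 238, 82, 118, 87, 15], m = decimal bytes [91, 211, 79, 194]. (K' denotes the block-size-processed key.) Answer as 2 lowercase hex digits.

4b

Key decimal bytes [220, 238, 82, 118, 87, 15] = dc ee 52 76 57 0f is exactly B = 6 bytes: K' = dc ee 52 76 57 0f.
K' ⊕ ipad = ea d8 64 40 61 39.
Inner input = ea d8 64 40 61 39 ∥ 5b d3 4f c2.
Inner hash: XOR ea⊕d8⊕64⊕40⊕61⊕39⊕5b⊕d3⊕4f⊕c2 = 4b.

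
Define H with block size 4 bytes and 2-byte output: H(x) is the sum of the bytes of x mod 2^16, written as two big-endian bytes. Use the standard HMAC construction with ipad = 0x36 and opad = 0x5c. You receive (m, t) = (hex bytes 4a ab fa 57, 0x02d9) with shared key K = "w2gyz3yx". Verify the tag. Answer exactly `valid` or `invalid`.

Key "w2gyz3yx" = 77 32 67 79 7a 33 79 78 is 8 bytes > B = 4, so hash it first: H(key) = 03 27, then zero-pad to 4 bytes: K' = 03 27 00 00.
K' ⊕ ipad = 35 11 36 36; K' ⊕ opad = 5f 7b 5c 5c.
Inner hash: sum = 53+17+54+54+74+171+250+87 = 760 → 02 f8.
Outer hash (recomputed tag): sum = 95+123+92+92+2+248 = 652 → 02 8c.
Recomputed tag = 028c; claimed = 02d9 → mismatch.

invalid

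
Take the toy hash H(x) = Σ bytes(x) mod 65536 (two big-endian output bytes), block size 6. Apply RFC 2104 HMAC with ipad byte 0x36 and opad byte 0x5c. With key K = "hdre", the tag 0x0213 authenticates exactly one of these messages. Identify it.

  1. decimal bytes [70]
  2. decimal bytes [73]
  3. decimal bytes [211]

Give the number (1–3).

Key "hdre" = 68 64 72 65 is 4 bytes ≤ B = 6; zero-pad to 6 bytes: K' = 68 64 72 65 00 00.
K' ⊕ ipad = 5e 52 44 53 36 36; K' ⊕ opad = 34 38 2e 39 5c 5c.
m1: inner = H(5e 52 44 53 36 36 46) = 01 f9; tag = H(34 38 2e 39 5c 5c 01 f9) = 0285
m2: inner = H(5e 52 44 53 36 36 49) = 01 fc; tag = H(34 38 2e 39 5c 5c 01 fc) = 0288
m3: inner = H(5e 52 44 53 36 36 d3) = 02 86; tag = H(34 38 2e 39 5c 5c 02 86) = 0213 ← matches

3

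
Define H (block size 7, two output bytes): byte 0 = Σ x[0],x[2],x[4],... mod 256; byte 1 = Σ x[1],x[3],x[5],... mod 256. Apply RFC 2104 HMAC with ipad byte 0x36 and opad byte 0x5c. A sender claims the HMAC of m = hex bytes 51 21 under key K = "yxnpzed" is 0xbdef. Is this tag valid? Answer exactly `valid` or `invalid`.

Key "yxnpzed" = 79 78 6e 70 7a 65 64 is exactly B = 7 bytes: K' = 79 78 6e 70 7a 65 64.
K' ⊕ ipad = 4f 4e 58 46 4c 53 52; K' ⊕ opad = 25 24 32 2c 26 39 38.
Inner hash: even-index sum = 358 mod 256 = 102; odd-index sum = 312 mod 256 = 56 → 66 38.
Outer hash (recomputed tag): even-index sum = 237 mod 256 = 237; odd-index sum = 239 mod 256 = 239 → ed ef.
Recomputed tag = edef; claimed = bdef → mismatch.

invalid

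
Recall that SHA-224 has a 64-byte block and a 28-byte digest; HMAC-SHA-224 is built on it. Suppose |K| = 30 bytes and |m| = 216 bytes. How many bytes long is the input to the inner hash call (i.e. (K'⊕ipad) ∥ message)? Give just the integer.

Key is 30 ≤ 64 bytes, zero-padded: |K'| = 64.
Inner input = (K'⊕ipad) ∥ m → 64 + 216 = 280 bytes.

280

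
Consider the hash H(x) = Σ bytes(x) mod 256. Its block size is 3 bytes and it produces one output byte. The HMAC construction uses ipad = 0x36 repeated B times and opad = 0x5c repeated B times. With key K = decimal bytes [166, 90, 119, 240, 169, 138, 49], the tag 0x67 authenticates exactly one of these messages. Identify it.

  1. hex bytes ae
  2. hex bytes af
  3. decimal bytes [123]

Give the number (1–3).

Key decimal bytes [166, 90, 119, 240, 169, 138, 49] = a6 5a 77 f0 a9 8a 31 is 7 bytes > B = 3, so hash it first: H(key) = cb, then zero-pad to 3 bytes: K' = cb 00 00.
K' ⊕ ipad = fd 36 36; K' ⊕ opad = 97 5c 5c.
m1: inner = H(fd 36 36 ae) = 17; tag = H(97 5c 5c 17) = 66
m2: inner = H(fd 36 36 af) = 18; tag = H(97 5c 5c 18) = 67 ← matches
m3: inner = H(fd 36 36 7b) = e4; tag = H(97 5c 5c e4) = 33

2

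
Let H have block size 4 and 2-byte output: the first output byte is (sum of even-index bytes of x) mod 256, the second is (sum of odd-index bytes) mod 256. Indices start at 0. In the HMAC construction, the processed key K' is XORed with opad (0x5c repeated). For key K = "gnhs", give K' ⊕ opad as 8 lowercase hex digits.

3b32342f

Key "gnhs" = 67 6e 68 73 is exactly B = 4 bytes: K' = 67 6e 68 73.
XOR each byte with 0x5c: 67⊕5c=3b, 6e⊕5c=32, 68⊕5c=34, 73⊕5c=2f.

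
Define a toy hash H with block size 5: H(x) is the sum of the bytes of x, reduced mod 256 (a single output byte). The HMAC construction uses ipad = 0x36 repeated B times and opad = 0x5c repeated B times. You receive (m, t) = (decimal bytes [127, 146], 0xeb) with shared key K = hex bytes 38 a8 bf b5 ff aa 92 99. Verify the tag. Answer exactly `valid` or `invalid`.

Key hex bytes 38 a8 bf b5 ff aa 92 99 is 8 bytes > B = 5, so hash it first: H(key) = 28, then zero-pad to 5 bytes: K' = 28 00 00 00 00.
K' ⊕ ipad = 1e 36 36 36 36; K' ⊕ opad = 74 5c 5c 5c 5c.
Inner hash: sum = 30+54+54+54+54+127+146 = 519; mod 256 = 7 → 07.
Outer hash (recomputed tag): sum = 116+92+92+92+92+7 = 491; mod 256 = 235 → eb.
Recomputed tag = eb; claimed = eb → match.

valid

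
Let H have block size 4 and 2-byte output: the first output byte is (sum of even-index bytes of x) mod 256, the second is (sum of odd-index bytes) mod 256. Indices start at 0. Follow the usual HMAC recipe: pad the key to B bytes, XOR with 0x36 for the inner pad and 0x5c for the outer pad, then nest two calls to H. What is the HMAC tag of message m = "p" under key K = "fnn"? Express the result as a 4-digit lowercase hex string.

841c

Key "fnn" = 66 6e 6e is 3 bytes ≤ B = 4; zero-pad to 4 bytes: K' = 66 6e 6e 00.
K' ⊕ ipad = 50 58 58 36.  K' ⊕ opad = 3a 32 32 5c.
Inner input = (K'⊕ipad) ∥ m = 50 58 58 36 ∥ 70.
Inner hash: even-index sum = 280 mod 256 = 24; odd-index sum = 142 mod 256 = 142 → 18 8e.
Outer input = (K'⊕opad) ∥ inner = 3a 32 32 5c ∥ 18 8e.
Outer hash (tag): even-index sum = 132 mod 256 = 132; odd-index sum = 284 mod 256 = 28 → 84 1c.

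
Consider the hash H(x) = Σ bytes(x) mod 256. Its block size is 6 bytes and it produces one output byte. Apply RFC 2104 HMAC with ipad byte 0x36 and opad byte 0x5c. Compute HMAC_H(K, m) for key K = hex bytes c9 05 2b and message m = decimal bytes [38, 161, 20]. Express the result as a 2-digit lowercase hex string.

Key hex bytes c9 05 2b is 3 bytes ≤ B = 6; zero-pad to 6 bytes: K' = c9 05 2b 00 00 00.
K' ⊕ ipad = ff 33 1d 36 36 36.  K' ⊕ opad = 95 59 77 5c 5c 5c.
Inner input = (K'⊕ipad) ∥ m = ff 33 1d 36 36 36 ∥ 26 a1 14.
Inner hash: sum = 255+51+29+54+54+54+38+161+20 = 716; mod 256 = 204 → cc.
Outer input = (K'⊕opad) ∥ inner = 95 59 77 5c 5c 5c ∥ cc.
Outer hash (tag): sum = 149+89+119+92+92+92+204 = 837; mod 256 = 69 → 45.

45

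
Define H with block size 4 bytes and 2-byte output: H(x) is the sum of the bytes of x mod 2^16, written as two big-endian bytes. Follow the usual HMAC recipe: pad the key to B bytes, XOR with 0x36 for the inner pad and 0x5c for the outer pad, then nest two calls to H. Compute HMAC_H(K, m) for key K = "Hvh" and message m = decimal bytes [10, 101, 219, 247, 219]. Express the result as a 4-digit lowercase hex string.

Key "Hvh" = 48 76 68 is 3 bytes ≤ B = 4; zero-pad to 4 bytes: K' = 48 76 68 00.
K' ⊕ ipad = 7e 40 5e 36.  K' ⊕ opad = 14 2a 34 5c.
Inner input = (K'⊕ipad) ∥ m = 7e 40 5e 36 ∥ 0a 65 db f7 db.
Inner hash: sum = 126+64+94+54+10+101+219+247+219 = 1134 → 04 6e.
Outer input = (K'⊕opad) ∥ inner = 14 2a 34 5c ∥ 04 6e.
Outer hash (tag): sum = 20+42+52+92+4+110 = 320 → 01 40.

0140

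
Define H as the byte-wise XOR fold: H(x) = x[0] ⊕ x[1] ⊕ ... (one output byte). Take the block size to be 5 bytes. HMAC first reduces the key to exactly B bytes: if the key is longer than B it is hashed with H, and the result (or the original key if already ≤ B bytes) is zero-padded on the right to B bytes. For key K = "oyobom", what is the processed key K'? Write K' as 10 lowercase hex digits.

1900000000

|K| = 6 > B = 5, so first hash the key.
H(K): XOR 6f⊕79⊕6f⊕62⊕6f⊕6d = 19.
Zero-pad H(K) = 19 to 5 bytes: K' = 19 00 00 00 00.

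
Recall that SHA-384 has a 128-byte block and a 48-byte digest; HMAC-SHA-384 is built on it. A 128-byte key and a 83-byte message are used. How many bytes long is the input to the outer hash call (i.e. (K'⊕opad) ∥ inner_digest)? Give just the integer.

Key is 128 ≤ 128 bytes, zero-padded: |K'| = 128.
Outer input = (K'⊕opad) ∥ H(inner) → 128 + 48 = 176 bytes.

176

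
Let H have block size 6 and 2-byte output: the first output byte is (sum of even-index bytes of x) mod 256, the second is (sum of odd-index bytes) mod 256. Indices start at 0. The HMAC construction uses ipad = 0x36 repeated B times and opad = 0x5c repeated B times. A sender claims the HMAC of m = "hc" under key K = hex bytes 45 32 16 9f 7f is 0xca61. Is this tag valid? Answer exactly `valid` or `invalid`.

Key hex bytes 45 32 16 9f 7f is 5 bytes ≤ B = 6; zero-pad to 6 bytes: K' = 45 32 16 9f 7f 00.
K' ⊕ ipad = 73 04 20 a9 49 36; K' ⊕ opad = 19 6e 4a c3 23 5c.
Inner hash: even-index sum = 324 mod 256 = 68; odd-index sum = 326 mod 256 = 70 → 44 46.
Outer hash (recomputed tag): even-index sum = 202 mod 256 = 202; odd-index sum = 467 mod 256 = 211 → ca d3.
Recomputed tag = cad3; claimed = ca61 → mismatch.

invalid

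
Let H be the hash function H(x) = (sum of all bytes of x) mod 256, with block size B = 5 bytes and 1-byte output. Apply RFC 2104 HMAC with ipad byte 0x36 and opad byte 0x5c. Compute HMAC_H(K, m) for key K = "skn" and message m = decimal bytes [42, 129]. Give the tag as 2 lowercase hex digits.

61

Key "skn" = 73 6b 6e is 3 bytes ≤ B = 5; zero-pad to 5 bytes: K' = 73 6b 6e 00 00.
K' ⊕ ipad = 45 5d 58 36 36.  K' ⊕ opad = 2f 37 32 5c 5c.
Inner input = (K'⊕ipad) ∥ m = 45 5d 58 36 36 ∥ 2a 81.
Inner hash: sum = 69+93+88+54+54+42+129 = 529; mod 256 = 17 → 11.
Outer input = (K'⊕opad) ∥ inner = 2f 37 32 5c 5c ∥ 11.
Outer hash (tag): sum = 47+55+50+92+92+17 = 353; mod 256 = 97 → 61.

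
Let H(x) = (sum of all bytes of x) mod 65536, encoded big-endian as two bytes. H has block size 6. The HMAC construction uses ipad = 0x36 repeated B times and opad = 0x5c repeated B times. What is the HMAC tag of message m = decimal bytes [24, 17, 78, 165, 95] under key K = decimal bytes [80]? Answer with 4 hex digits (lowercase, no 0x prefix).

02c9

Key decimal bytes [80] = 50 is 1 byte ≤ B = 6; zero-pad to 6 bytes: K' = 50 00 00 00 00 00.
K' ⊕ ipad = 66 36 36 36 36 36.  K' ⊕ opad = 0c 5c 5c 5c 5c 5c.
Inner input = (K'⊕ipad) ∥ m = 66 36 36 36 36 36 ∥ 18 11 4e a5 5f.
Inner hash: sum = 102+54+54+54+54+54+24+17+78+165+95 = 751 → 02 ef.
Outer input = (K'⊕opad) ∥ inner = 0c 5c 5c 5c 5c 5c ∥ 02 ef.
Outer hash (tag): sum = 12+92+92+92+92+92+2+239 = 713 → 02 c9.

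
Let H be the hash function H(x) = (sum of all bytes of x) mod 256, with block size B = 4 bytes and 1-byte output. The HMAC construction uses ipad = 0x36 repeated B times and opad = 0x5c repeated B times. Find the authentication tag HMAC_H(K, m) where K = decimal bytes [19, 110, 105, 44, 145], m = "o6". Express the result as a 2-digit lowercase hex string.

Key decimal bytes [19, 110, 105, 44, 145] = 13 6e 69 2c 91 is 5 bytes > B = 4, so hash it first: H(key) = a7, then zero-pad to 4 bytes: K' = a7 00 00 00.
K' ⊕ ipad = 91 36 36 36.  K' ⊕ opad = fb 5c 5c 5c.
Inner input = (K'⊕ipad) ∥ m = 91 36 36 36 ∥ 6f 36.
Inner hash: sum = 145+54+54+54+111+54 = 472; mod 256 = 216 → d8.
Outer input = (K'⊕opad) ∥ inner = fb 5c 5c 5c ∥ d8.
Outer hash (tag): sum = 251+92+92+92+216 = 743; mod 256 = 231 → e7.

e7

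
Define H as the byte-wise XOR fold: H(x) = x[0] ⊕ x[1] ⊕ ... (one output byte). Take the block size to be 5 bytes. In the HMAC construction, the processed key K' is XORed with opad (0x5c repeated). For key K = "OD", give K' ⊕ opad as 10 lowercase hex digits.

Key "OD" = 4f 44 is 2 bytes ≤ B = 5; zero-pad to 5 bytes: K' = 4f 44 00 00 00.
XOR each byte with 0x5c: 4f⊕5c=13, 44⊕5c=18, 00⊕5c=5c, 00⊕5c=5c, 00⊕5c=5c.

13185c5c5c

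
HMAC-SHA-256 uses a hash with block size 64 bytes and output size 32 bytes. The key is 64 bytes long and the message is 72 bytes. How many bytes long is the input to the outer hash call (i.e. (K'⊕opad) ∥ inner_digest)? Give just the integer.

Key is 64 ≤ 64 bytes, zero-padded: |K'| = 64.
Outer input = (K'⊕opad) ∥ H(inner) → 64 + 32 = 96 bytes.

96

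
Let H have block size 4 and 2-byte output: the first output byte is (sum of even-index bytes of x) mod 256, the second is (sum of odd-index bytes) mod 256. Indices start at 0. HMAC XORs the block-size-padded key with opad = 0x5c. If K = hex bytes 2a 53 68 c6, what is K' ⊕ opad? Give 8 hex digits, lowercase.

760f349a

Key hex bytes 2a 53 68 c6 is exactly B = 4 bytes: K' = 2a 53 68 c6.
XOR each byte with 0x5c: 2a⊕5c=76, 53⊕5c=0f, 68⊕5c=34, c6⊕5c=9a.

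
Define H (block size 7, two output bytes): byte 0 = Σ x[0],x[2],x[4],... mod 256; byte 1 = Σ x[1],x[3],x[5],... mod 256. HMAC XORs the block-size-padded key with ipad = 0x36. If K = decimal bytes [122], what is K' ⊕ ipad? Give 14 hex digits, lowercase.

Key decimal bytes [122] = 7a is 1 byte ≤ B = 7; zero-pad to 7 bytes: K' = 7a 00 00 00 00 00 00.
XOR each byte with 0x36: 7a⊕36=4c, 00⊕36=36, 00⊕36=36, 00⊕36=36, 00⊕36=36, 00⊕36=36, 00⊕36=36.

4c363636363636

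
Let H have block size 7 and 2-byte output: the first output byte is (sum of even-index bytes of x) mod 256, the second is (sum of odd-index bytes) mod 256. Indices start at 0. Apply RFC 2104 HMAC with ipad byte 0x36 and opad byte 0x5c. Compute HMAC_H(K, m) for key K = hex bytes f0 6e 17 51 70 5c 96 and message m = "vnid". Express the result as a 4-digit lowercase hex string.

f5de

Key hex bytes f0 6e 17 51 70 5c 96 is exactly B = 7 bytes: K' = f0 6e 17 51 70 5c 96.
K' ⊕ ipad = c6 58 21 67 46 6a a0.  K' ⊕ opad = ac 32 4b 0d 2c 00 ca.
Inner input = (K'⊕ipad) ∥ m = c6 58 21 67 46 6a a0 ∥ 76 6e 69 64.
Inner hash: even-index sum = 671 mod 256 = 159; odd-index sum = 520 mod 256 = 8 → 9f 08.
Outer input = (K'⊕opad) ∥ inner = ac 32 4b 0d 2c 00 ca ∥ 9f 08.
Outer hash (tag): even-index sum = 501 mod 256 = 245; odd-index sum = 222 mod 256 = 222 → f5 de.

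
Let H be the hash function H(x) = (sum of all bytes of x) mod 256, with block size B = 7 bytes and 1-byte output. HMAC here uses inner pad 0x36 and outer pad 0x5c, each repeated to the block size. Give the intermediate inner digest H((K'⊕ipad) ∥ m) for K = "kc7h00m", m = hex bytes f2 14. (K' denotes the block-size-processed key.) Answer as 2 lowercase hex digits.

7e

Key "kc7h00m" = 6b 63 37 68 30 30 6d is exactly B = 7 bytes: K' = 6b 63 37 68 30 30 6d.
K' ⊕ ipad = 5d 55 01 5e 06 06 5b.
Inner input = 5d 55 01 5e 06 06 5b ∥ f2 14.
Inner hash: sum = 93+85+1+94+6+6+91+242+20 = 638; mod 256 = 126 → 7e.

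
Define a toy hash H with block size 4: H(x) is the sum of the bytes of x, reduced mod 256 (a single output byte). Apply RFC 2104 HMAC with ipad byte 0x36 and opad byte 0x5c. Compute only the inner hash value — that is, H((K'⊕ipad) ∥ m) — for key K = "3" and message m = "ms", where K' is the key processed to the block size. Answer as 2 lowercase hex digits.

87

Key "3" = 33 is 1 byte ≤ B = 4; zero-pad to 4 bytes: K' = 33 00 00 00.
K' ⊕ ipad = 05 36 36 36.
Inner input = 05 36 36 36 ∥ 6d 73.
Inner hash: sum = 5+54+54+54+109+115 = 391; mod 256 = 135 → 87.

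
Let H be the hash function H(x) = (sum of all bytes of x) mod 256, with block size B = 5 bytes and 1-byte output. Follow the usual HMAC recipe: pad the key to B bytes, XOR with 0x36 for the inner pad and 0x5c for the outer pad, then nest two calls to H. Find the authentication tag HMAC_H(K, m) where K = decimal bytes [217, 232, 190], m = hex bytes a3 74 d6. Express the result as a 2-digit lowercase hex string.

81

Key decimal bytes [217, 232, 190] = d9 e8 be is 3 bytes ≤ B = 5; zero-pad to 5 bytes: K' = d9 e8 be 00 00.
K' ⊕ ipad = ef de 88 36 36.  K' ⊕ opad = 85 b4 e2 5c 5c.
Inner input = (K'⊕ipad) ∥ m = ef de 88 36 36 ∥ a3 74 d6.
Inner hash: sum = 239+222+136+54+54+163+116+214 = 1198; mod 256 = 174 → ae.
Outer input = (K'⊕opad) ∥ inner = 85 b4 e2 5c 5c ∥ ae.
Outer hash (tag): sum = 133+180+226+92+92+174 = 897; mod 256 = 129 → 81.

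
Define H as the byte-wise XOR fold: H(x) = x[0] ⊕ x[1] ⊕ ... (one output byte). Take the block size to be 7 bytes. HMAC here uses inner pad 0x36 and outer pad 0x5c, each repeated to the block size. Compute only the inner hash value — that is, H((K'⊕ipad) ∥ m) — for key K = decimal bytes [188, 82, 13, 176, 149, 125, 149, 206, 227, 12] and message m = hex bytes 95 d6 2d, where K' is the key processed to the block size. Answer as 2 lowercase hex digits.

Key decimal bytes [188, 82, 13, 176, 149, 125, 149, 206, 227, 12] = bc 52 0d b0 95 7d 95 ce e3 0c is 10 bytes > B = 7, so hash it first: H(key) = 0f, then zero-pad to 7 bytes: K' = 0f 00 00 00 00 00 00.
K' ⊕ ipad = 39 36 36 36 36 36 36.
Inner input = 39 36 36 36 36 36 36 ∥ 95 d6 2d.
Inner hash: XOR 39⊕36⊕36⊕36⊕36⊕36⊕36⊕95⊕d6⊕2d = 57.

57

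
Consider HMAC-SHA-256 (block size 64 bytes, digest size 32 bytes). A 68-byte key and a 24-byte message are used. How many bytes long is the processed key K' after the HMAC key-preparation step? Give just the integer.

Key is 68 > 64 bytes, so it is hashed to 32 bytes then zero-padded to 64: |K'| = 64.

64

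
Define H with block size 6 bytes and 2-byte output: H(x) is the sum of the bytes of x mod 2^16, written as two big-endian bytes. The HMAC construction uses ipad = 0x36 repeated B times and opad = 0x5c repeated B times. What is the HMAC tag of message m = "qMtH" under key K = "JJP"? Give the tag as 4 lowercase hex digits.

Key "JJP" = 4a 4a 50 is 3 bytes ≤ B = 6; zero-pad to 6 bytes: K' = 4a 4a 50 00 00 00.
K' ⊕ ipad = 7c 7c 66 36 36 36.  K' ⊕ opad = 16 16 0c 5c 5c 5c.
Inner input = (K'⊕ipad) ∥ m = 7c 7c 66 36 36 36 ∥ 71 4d 74 48.
Inner hash: sum = 124+124+102+54+54+54+113+77+116+72 = 890 → 03 7a.
Outer input = (K'⊕opad) ∥ inner = 16 16 0c 5c 5c 5c ∥ 03 7a.
Outer hash (tag): sum = 22+22+12+92+92+92+3+122 = 457 → 01 c9.

01c9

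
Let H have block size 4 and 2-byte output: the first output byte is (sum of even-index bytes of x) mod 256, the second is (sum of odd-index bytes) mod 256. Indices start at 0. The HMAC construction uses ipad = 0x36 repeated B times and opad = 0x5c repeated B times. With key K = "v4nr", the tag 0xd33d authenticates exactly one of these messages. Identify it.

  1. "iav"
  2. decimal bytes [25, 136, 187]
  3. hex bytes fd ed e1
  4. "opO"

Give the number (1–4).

Key "v4nr" = 76 34 6e 72 is exactly B = 4 bytes: K' = 76 34 6e 72.
K' ⊕ ipad = 40 02 58 44; K' ⊕ opad = 2a 68 32 2e.
m1: inner = H(40 02 58 44 69 61 76) = 77 a7; tag = H(2a 68 32 2e 77 a7) = d33d ← matches
m2: inner = H(40 02 58 44 19 88 bb) = 6c ce; tag = H(2a 68 32 2e 6c ce) = c864
m3: inner = H(40 02 58 44 fd ed e1) = 76 33; tag = H(2a 68 32 2e 76 33) = d2c9
m4: inner = H(40 02 58 44 6f 70 4f) = 56 b6; tag = H(2a 68 32 2e 56 b6) = b24c

1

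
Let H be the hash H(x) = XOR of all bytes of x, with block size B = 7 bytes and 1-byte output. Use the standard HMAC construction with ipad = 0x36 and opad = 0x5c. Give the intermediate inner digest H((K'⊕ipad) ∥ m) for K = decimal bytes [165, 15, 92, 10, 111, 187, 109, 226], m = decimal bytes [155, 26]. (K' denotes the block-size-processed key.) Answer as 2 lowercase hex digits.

Key decimal bytes [165, 15, 92, 10, 111, 187, 109, 226] = a5 0f 5c 0a 6f bb 6d e2 is 8 bytes > B = 7, so hash it first: H(key) = a7, then zero-pad to 7 bytes: K' = a7 00 00 00 00 00 00.
K' ⊕ ipad = 91 36 36 36 36 36 36.
Inner input = 91 36 36 36 36 36 36 ∥ 9b 1a.
Inner hash: XOR 91⊕36⊕36⊕36⊕36⊕36⊕36⊕9b⊕1a = 10.

10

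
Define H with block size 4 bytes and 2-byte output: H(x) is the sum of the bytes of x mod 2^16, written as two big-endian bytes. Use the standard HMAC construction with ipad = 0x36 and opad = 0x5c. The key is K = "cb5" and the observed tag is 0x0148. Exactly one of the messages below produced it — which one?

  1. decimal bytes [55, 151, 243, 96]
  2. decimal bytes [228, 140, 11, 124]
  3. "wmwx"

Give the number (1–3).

Key "cb5" = 63 62 35 is 3 bytes ≤ B = 4; zero-pad to 4 bytes: K' = 63 62 35 00.
K' ⊕ ipad = 55 54 03 36; K' ⊕ opad = 3f 3e 69 5c.
m1: inner = H(55 54 03 36 37 97 f3 60) = 03 03; tag = H(3f 3e 69 5c 03 03) = 0148 ← matches
m2: inner = H(55 54 03 36 e4 8c 0b 7c) = 02 d9; tag = H(3f 3e 69 5c 02 d9) = 021d
m3: inner = H(55 54 03 36 77 6d 77 78) = 02 b5; tag = H(3f 3e 69 5c 02 b5) = 01f9

1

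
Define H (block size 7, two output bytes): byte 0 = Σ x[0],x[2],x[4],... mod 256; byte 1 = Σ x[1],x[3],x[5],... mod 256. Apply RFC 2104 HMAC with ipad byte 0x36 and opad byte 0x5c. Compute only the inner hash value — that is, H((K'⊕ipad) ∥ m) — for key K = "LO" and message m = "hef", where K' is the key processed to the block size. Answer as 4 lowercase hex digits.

Key "LO" = 4c 4f is 2 bytes ≤ B = 7; zero-pad to 7 bytes: K' = 4c 4f 00 00 00 00 00.
K' ⊕ ipad = 7a 79 36 36 36 36 36.
Inner input = 7a 79 36 36 36 36 36 ∥ 68 65 66.
Inner hash: even-index sum = 385 mod 256 = 129; odd-index sum = 435 mod 256 = 179 → 81 b3.

81b3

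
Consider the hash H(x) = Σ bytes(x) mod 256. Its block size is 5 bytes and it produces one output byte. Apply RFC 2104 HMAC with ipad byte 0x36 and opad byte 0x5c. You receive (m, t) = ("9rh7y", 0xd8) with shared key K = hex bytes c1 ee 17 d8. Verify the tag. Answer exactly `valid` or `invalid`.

Key hex bytes c1 ee 17 d8 is 4 bytes ≤ B = 5; zero-pad to 5 bytes: K' = c1 ee 17 d8 00.
K' ⊕ ipad = f7 d8 21 ee 36; K' ⊕ opad = 9d b2 4b 84 5c.
Inner hash: sum = 247+216+33+238+54+57+114+104+55+121 = 1239; mod 256 = 215 → d7.
Outer hash (recomputed tag): sum = 157+178+75+132+92+215 = 849; mod 256 = 81 → 51.
Recomputed tag = 51; claimed = d8 → mismatch.

invalid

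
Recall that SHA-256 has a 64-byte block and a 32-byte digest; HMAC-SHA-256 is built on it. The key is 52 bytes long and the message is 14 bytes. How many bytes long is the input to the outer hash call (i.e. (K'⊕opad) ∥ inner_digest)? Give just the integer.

Key is 52 ≤ 64 bytes, zero-padded: |K'| = 64.
Outer input = (K'⊕opad) ∥ H(inner) → 64 + 32 = 96 bytes.

96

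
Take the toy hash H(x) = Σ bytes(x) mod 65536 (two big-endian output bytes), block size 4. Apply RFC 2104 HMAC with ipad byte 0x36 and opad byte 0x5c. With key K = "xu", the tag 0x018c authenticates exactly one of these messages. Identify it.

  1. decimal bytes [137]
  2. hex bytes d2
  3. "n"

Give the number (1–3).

1

Key "xu" = 78 75 is 2 bytes ≤ B = 4; zero-pad to 4 bytes: K' = 78 75 00 00.
K' ⊕ ipad = 4e 43 36 36; K' ⊕ opad = 24 29 5c 5c.
m1: inner = H(4e 43 36 36 89) = 01 86; tag = H(24 29 5c 5c 01 86) = 018c ← matches
m2: inner = H(4e 43 36 36 d2) = 01 cf; tag = H(24 29 5c 5c 01 cf) = 01d5
m3: inner = H(4e 43 36 36 6e) = 01 6b; tag = H(24 29 5c 5c 01 6b) = 0171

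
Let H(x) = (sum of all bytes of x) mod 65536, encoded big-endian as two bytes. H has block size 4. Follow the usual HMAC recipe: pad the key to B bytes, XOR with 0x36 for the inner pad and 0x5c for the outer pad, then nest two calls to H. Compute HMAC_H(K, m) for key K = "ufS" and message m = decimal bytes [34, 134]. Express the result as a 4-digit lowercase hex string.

Key "ufS" = 75 66 53 is 3 bytes ≤ B = 4; zero-pad to 4 bytes: K' = 75 66 53 00.
K' ⊕ ipad = 43 50 65 36.  K' ⊕ opad = 29 3a 0f 5c.
Inner input = (K'⊕ipad) ∥ m = 43 50 65 36 ∥ 22 86.
Inner hash: sum = 67+80+101+54+34+134 = 470 → 01 d6.
Outer input = (K'⊕opad) ∥ inner = 29 3a 0f 5c ∥ 01 d6.
Outer hash (tag): sum = 41+58+15+92+1+214 = 421 → 01 a5.

01a5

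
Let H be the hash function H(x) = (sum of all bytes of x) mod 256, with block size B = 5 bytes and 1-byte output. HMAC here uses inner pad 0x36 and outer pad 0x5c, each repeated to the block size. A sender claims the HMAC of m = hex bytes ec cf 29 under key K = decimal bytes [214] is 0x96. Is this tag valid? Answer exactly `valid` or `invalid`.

Key decimal bytes [214] = d6 is 1 byte ≤ B = 5; zero-pad to 5 bytes: K' = d6 00 00 00 00.
K' ⊕ ipad = e0 36 36 36 36; K' ⊕ opad = 8a 5c 5c 5c 5c.
Inner hash: sum = 224+54+54+54+54+236+207+41 = 924; mod 256 = 156 → 9c.
Outer hash (recomputed tag): sum = 138+92+92+92+92+156 = 662; mod 256 = 150 → 96.
Recomputed tag = 96; claimed = 96 → match.

valid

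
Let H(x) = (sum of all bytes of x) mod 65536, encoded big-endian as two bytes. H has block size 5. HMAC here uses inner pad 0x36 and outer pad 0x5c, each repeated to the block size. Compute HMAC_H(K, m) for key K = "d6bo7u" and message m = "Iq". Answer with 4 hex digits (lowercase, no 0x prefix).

026f

Key "d6bo7u" = 64 36 62 6f 37 75 is 6 bytes > B = 5, so hash it first: H(key) = 02 17, then zero-pad to 5 bytes: K' = 02 17 00 00 00.
K' ⊕ ipad = 34 21 36 36 36.  K' ⊕ opad = 5e 4b 5c 5c 5c.
Inner input = (K'⊕ipad) ∥ m = 34 21 36 36 36 ∥ 49 71.
Inner hash: sum = 52+33+54+54+54+73+113 = 433 → 01 b1.
Outer input = (K'⊕opad) ∥ inner = 5e 4b 5c 5c 5c ∥ 01 b1.
Outer hash (tag): sum = 94+75+92+92+92+1+177 = 623 → 02 6f.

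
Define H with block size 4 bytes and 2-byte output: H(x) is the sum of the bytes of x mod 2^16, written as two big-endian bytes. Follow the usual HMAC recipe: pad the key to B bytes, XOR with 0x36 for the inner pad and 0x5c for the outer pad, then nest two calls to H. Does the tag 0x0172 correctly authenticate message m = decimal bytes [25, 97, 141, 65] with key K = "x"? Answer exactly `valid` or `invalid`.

valid

Key "x" = 78 is 1 byte ≤ B = 4; zero-pad to 4 bytes: K' = 78 00 00 00.
K' ⊕ ipad = 4e 36 36 36; K' ⊕ opad = 24 5c 5c 5c.
Inner hash: sum = 78+54+54+54+25+97+141+65 = 568 → 02 38.
Outer hash (recomputed tag): sum = 36+92+92+92+2+56 = 370 → 01 72.
Recomputed tag = 0172; claimed = 0172 → match.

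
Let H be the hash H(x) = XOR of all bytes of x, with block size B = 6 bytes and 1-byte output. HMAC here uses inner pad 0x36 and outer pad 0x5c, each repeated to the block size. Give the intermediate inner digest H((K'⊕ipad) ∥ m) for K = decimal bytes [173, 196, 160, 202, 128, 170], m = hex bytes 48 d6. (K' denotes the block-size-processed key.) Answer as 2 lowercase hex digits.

Key decimal bytes [173, 196, 160, 202, 128, 170] = ad c4 a0 ca 80 aa is exactly B = 6 bytes: K' = ad c4 a0 ca 80 aa.
K' ⊕ ipad = 9b f2 96 fc b6 9c.
Inner input = 9b f2 96 fc b6 9c ∥ 48 d6.
Inner hash: XOR 9b⊕f2⊕96⊕fc⊕b6⊕9c⊕48⊕d6 = b7.

b7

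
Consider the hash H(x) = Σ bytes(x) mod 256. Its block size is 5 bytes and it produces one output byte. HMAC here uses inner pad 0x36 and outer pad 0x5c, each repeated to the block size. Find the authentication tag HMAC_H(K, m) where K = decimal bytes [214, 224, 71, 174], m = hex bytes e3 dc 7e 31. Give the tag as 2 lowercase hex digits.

Key decimal bytes [214, 224, 71, 174] = d6 e0 47 ae is 4 bytes ≤ B = 5; zero-pad to 5 bytes: K' = d6 e0 47 ae 00.
K' ⊕ ipad = e0 d6 71 98 36.  K' ⊕ opad = 8a bc 1b f2 5c.
Inner input = (K'⊕ipad) ∥ m = e0 d6 71 98 36 ∥ e3 dc 7e 31.
Inner hash: sum = 224+214+113+152+54+227+220+126+49 = 1379; mod 256 = 99 → 63.
Outer input = (K'⊕opad) ∥ inner = 8a bc 1b f2 5c ∥ 63.
Outer hash (tag): sum = 138+188+27+242+92+99 = 786; mod 256 = 18 → 12.

12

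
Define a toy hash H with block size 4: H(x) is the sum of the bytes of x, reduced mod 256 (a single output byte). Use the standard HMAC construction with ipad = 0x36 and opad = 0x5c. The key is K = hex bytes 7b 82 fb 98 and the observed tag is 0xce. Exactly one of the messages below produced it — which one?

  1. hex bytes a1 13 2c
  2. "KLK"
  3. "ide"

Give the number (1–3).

2

Key hex bytes 7b 82 fb 98 is exactly B = 4 bytes: K' = 7b 82 fb 98.
K' ⊕ ipad = 4d b4 cd ae; K' ⊕ opad = 27 de a7 c4.
m1: inner = H(4d b4 cd ae a1 13 2c) = 5c; tag = H(27 de a7 c4 5c) = cc
m2: inner = H(4d b4 cd ae 4b 4c 4b) = 5e; tag = H(27 de a7 c4 5e) = ce ← matches
m3: inner = H(4d b4 cd ae 69 64 65) = ae; tag = H(27 de a7 c4 ae) = 1e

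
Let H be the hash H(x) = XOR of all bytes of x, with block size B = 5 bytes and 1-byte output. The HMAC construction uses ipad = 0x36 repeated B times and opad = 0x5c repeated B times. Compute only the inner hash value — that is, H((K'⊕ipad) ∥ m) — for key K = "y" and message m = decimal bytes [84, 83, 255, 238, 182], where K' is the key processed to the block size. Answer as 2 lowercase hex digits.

Key "y" = 79 is 1 byte ≤ B = 5; zero-pad to 5 bytes: K' = 79 00 00 00 00.
K' ⊕ ipad = 4f 36 36 36 36.
Inner input = 4f 36 36 36 36 ∥ 54 53 ff ee b6.
Inner hash: XOR 4f⊕36⊕36⊕36⊕36⊕54⊕53⊕ff⊕ee⊕b6 = ef.

ef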